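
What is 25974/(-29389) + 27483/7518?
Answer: 204141785/73648834 ≈ 2.7718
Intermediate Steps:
25974/(-29389) + 27483/7518 = 25974*(-1/29389) + 27483*(1/7518) = -25974/29389 + 9161/2506 = 204141785/73648834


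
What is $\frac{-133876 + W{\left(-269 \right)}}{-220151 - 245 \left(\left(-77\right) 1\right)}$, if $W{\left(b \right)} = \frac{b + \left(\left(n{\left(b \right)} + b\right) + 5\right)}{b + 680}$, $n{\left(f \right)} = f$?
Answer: $\frac{27511919}{41364273} \approx 0.66511$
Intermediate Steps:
$W{\left(b \right)} = \frac{5 + 3 b}{680 + b}$ ($W{\left(b \right)} = \frac{b + \left(\left(b + b\right) + 5\right)}{b + 680} = \frac{b + \left(2 b + 5\right)}{680 + b} = \frac{b + \left(5 + 2 b\right)}{680 + b} = \frac{5 + 3 b}{680 + b}$)
$\frac{-133876 + W{\left(-269 \right)}}{-220151 - 245 \left(\left(-77\right) 1\right)} = \frac{-133876 + \frac{5 + 3 \left(-269\right)}{680 - 269}}{-220151 - 245 \left(\left(-77\right) 1\right)} = \frac{-133876 + \frac{5 - 807}{411}}{-220151 - -18865} = \frac{-133876 + \frac{1}{411} \left(-802\right)}{-220151 + 18865} = \frac{-133876 - \frac{802}{411}}{-201286} = \left(- \frac{55023838}{411}\right) \left(- \frac{1}{201286}\right) = \frac{27511919}{41364273}$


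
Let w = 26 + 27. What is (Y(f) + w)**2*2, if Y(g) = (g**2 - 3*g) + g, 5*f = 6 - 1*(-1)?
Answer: 3400832/625 ≈ 5441.3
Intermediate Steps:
w = 53
f = 7/5 (f = (6 - 1*(-1))/5 = (6 + 1)/5 = (1/5)*7 = 7/5 ≈ 1.4000)
Y(g) = g**2 - 2*g
(Y(f) + w)**2*2 = (7*(-2 + 7/5)/5 + 53)**2*2 = ((7/5)*(-3/5) + 53)**2*2 = (-21/25 + 53)**2*2 = (1304/25)**2*2 = (1700416/625)*2 = 3400832/625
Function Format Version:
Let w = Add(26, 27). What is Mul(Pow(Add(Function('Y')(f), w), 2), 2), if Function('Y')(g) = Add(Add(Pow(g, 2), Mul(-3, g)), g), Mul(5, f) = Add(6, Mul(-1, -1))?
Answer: Rational(3400832, 625) ≈ 5441.3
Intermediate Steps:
w = 53
f = Rational(7, 5) (f = Mul(Rational(1, 5), Add(6, Mul(-1, -1))) = Mul(Rational(1, 5), Add(6, 1)) = Mul(Rational(1, 5), 7) = Rational(7, 5) ≈ 1.4000)
Function('Y')(g) = Add(Pow(g, 2), Mul(-2, g))
Mul(Pow(Add(Function('Y')(f), w), 2), 2) = Mul(Pow(Add(Mul(Rational(7, 5), Add(-2, Rational(7, 5))), 53), 2), 2) = Mul(Pow(Add(Mul(Rational(7, 5), Rational(-3, 5)), 53), 2), 2) = Mul(Pow(Add(Rational(-21, 25), 53), 2), 2) = Mul(Pow(Rational(1304, 25), 2), 2) = Mul(Rational(1700416, 625), 2) = Rational(3400832, 625)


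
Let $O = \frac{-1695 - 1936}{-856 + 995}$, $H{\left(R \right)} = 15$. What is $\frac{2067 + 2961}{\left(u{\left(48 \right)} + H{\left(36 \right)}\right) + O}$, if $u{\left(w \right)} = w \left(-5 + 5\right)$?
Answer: $- \frac{349446}{773} \approx -452.06$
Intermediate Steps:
$u{\left(w \right)} = 0$ ($u{\left(w \right)} = w 0 = 0$)
$O = - \frac{3631}{139} \approx -26.122$
$\frac{2067 + 2961}{\left(u{\left(48 \right)} + H{\left(36 \right)}\right) + O} = \frac{2067 + 2961}{\left(0 + 15\right) - \frac{3631}{139}} = \frac{5028}{15 - \frac{3631}{139}} = \frac{5028}{- \frac{1546}{139}} = 5028 \left(- \frac{139}{1546}\right) = - \frac{349446}{773}$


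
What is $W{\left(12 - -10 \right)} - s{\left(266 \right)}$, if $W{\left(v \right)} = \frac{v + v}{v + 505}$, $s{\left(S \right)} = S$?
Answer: $- \frac{140138}{527} \approx -265.92$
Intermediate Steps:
$W{\left(v \right)} = \frac{2 v}{505 + v}$
$W{\left(12 - -10 \right)} - s{\left(266 \right)} = \frac{2 \left(12 - -10\right)}{505 + \left(12 - -10\right)} - 266 = \frac{2 \left(12 + 10\right)}{505 + \left(12 + 10\right)} - 266 = 2 \cdot 22 \frac{1}{505 + 22} - 266 = 2 \cdot 22 \cdot \frac{1}{527} - 266 = \frac{44}{527} - 266 = - \frac{140138}{527}$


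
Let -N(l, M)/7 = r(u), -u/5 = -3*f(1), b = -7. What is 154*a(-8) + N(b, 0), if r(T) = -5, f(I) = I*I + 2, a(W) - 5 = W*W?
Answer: 10661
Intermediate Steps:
a(W) = 5 + W² (a(W) = 5 + W*W = 5 + W²)
f(I) = 2 + I² (f(I) = I² + 2 = 2 + I²)
u = 45 (u = -(-15)*(2 + 1²) = -(-15)*(2 + 1) = -(-15)*3 = -5*(-9) = 45)
N(l, M) = 35 (N(l, M) = -7*(-5) = 35)
154*a(-8) + N(b, 0) = 154*(5 + (-8)²) + 35 = 154*(5 + 64) + 35 = 154*69 + 35 = 10626 + 35 = 10661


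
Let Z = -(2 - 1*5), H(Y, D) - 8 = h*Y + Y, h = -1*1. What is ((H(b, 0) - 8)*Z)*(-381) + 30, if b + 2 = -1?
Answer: 30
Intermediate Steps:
h = -1
b = -3 (b = -2 - 1 = -3)
H(Y, D) = 8 (H(Y, D) = 8 + (-Y + Y) = 8 + 0 = 8)
Z = 3 (Z = -(2 - 5) = -1*(-3) = 3)
((H(b, 0) - 8)*Z)*(-381) + 30 = ((8 - 8)*3)*(-381) + 30 = (0*3)*(-381) + 30 = 0*(-381) + 30 = 0 + 30 = 30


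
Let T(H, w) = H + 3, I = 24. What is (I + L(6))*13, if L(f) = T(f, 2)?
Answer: 429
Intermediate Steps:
T(H, w) = 3 + H
L(f) = 3 + f
(I + L(6))*13 = (24 + (3 + 6))*13 = (24 + 9)*13 = 33*13 = 429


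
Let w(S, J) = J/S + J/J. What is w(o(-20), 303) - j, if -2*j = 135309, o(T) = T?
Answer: 1352807/20 ≈ 67640.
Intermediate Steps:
j = -135309/2 (j = -½*135309 = -135309/2 ≈ -67655.)
w(S, J) = 1 + J/S (w(S, J) = J/S + 1 = 1 + J/S)
w(o(-20), 303) - j = (303 - 20)/(-20) - 1*(-135309/2) = -1/20*283 + 135309/2 = -283/20 + 135309/2 = 1352807/20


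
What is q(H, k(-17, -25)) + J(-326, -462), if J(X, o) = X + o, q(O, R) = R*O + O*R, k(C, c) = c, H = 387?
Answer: -20138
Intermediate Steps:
q(O, R) = 2*O*R (q(O, R) = O*R + O*R = 2*O*R)
q(H, k(-17, -25)) + J(-326, -462) = 2*387*(-25) + (-326 - 462) = -19350 - 788 = -20138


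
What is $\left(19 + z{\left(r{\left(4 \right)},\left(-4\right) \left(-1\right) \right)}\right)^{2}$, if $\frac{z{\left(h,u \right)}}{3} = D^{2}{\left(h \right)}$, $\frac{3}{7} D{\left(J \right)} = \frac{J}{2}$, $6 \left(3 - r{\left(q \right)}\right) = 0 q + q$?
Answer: $\frac{19829209}{11664} \approx 1700.0$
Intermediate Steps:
$r{\left(q \right)} = 3 - \frac{q}{6}$ ($r{\left(q \right)} = 3 - \frac{0 q + q}{6} = 3 - \frac{0 + q}{6} = 3 - \frac{q}{6}$)
$D{\left(J \right)} = \frac{7 J}{6}$ ($D{\left(J \right)} = \frac{7 \frac{J}{2}}{3} = \frac{7 J}{6}$)
$z{\left(h,u \right)} = \frac{49 h^{2}}{12}$ ($z{\left(h,u \right)} = 3 \left(\frac{7 h}{6}\right)^{2} = 3 \frac{49 h^{2}}{36} = \frac{49 h^{2}}{12}$)
$\left(19 + z{\left(r{\left(4 \right)},\left(-4\right) \left(-1\right) \right)}\right)^{2} = \left(19 + \frac{49 \left(3 - \frac{2}{3}\right)^{2}}{12}\right)^{2} = \left(19 + \frac{49 \left(\frac{7}{3}\right)^{2}}{12}\right)^{2} = \left(19 + \frac{49}{12} \cdot \frac{49}{9}\right)^{2} = \left(19 + \frac{2401}{108}\right)^{2} = \left(\frac{4453}{108}\right)^{2} = \frac{19829209}{11664}$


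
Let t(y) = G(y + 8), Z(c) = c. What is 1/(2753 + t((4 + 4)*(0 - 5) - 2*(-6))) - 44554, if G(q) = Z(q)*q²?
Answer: -233774839/5247 ≈ -44554.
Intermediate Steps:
G(q) = q³ (G(q) = q*q² = q³)
t(y) = (8 + y)³ (t(y) = (y + 8)³ = (8 + y)³)
1/(2753 + t((4 + 4)*(0 - 5) - 2*(-6))) - 44554 = 1/(2753 + (8 + ((4 + 4)*(0 - 5) - 2*(-6)))³) - 44554 = 1/(2753 + (8 + (8*(-5) + 12))³) - 44554 = 1/(2753 + (8 + (-40 + 12))³) - 44554 = 1/(2753 + (8 - 28)³) - 44554 = 1/(2753 + (-20)³) - 44554 = 1/(2753 - 8000) - 44554 = 1/(-5247) - 44554 = -1/5247 - 44554 = -233774839/5247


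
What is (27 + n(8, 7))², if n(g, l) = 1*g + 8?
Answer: 1849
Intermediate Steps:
n(g, l) = 8 + g (n(g, l) = g + 8 = 8 + g)
(27 + n(8, 7))² = (27 + (8 + 8))² = (27 + 16)² = 43² = 1849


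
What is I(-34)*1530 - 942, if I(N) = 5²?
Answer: 37308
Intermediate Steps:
I(N) = 25
I(-34)*1530 - 942 = 25*1530 - 942 = 38250 - 942 = 37308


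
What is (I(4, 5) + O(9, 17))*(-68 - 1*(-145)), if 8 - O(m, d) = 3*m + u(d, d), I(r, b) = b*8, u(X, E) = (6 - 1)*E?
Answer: -4928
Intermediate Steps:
u(X, E) = 5*E
I(r, b) = 8*b
O(m, d) = 8 - 5*d - 3*m (O(m, d) = 8 - (3*m + 5*d) = 8 + (-5*d - 3*m) = 8 - 5*d - 3*m)
(I(4, 5) + O(9, 17))*(-68 - 1*(-145)) = (8*5 + (8 - 5*17 - 3*9))*(-68 - 1*(-145)) = (40 + (8 - 85 - 27))*(-68 + 145) = (40 - 104)*77 = -64*77 = -4928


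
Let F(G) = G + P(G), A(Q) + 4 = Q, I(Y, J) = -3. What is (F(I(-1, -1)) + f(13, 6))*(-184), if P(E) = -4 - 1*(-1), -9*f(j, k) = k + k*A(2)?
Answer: 2944/3 ≈ 981.33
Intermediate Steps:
A(Q) = -4 + Q
f(j, k) = k/9 (f(j, k) = -(k + k*(-4 + 2))/9 = -(k + k*(-2))/9 = -(k - 2*k)/9 = -(-1)*k/9 = k/9)
P(E) = -3 (P(E) = -4 + 1 = -3)
F(G) = -3 + G (F(G) = G - 3 = -3 + G)
(F(I(-1, -1)) + f(13, 6))*(-184) = ((-3 - 3) + (1/9)*6)*(-184) = (-6 + 2/3)*(-184) = -16/3*(-184) = 2944/3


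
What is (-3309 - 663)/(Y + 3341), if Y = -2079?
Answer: -1986/631 ≈ -3.1474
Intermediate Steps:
(-3309 - 663)/(Y + 3341) = (-3309 - 663)/(-2079 + 3341) = -3972/1262 = -3972*1/1262 = -1986/631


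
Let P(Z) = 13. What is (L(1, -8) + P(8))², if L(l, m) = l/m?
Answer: 10609/64 ≈ 165.77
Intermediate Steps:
(L(1, -8) + P(8))² = (1/(-8) + 13)² = (1*(-⅛) + 13)² = (-⅛ + 13)² = (103/8)² = 10609/64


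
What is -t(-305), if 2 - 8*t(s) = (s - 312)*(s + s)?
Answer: 47046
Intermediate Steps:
t(s) = ¼ - s*(-312 + s)/4 (t(s) = ¼ - (s - 312)*(s + s)/8 = ¼ - (-312 + s)*2*s/8 = ¼ - s*(-312 + s)/4)
-t(-305) = -(¼ + 78*(-305) - ¼*(-305)²) = -(¼ - 23790 - ¼*93025) = -(¼ - 23790 - 93025/4) = -1*(-47046) = 47046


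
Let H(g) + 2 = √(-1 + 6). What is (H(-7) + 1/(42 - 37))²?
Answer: 206/25 - 18*√5/5 ≈ 0.19016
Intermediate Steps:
H(g) = -2 + √5 (H(g) = -2 + √(-1 + 6) = -2 + √5)
(H(-7) + 1/(42 - 37))² = ((-2 + √5) + 1/(42 - 37))² = ((-2 + √5) + 1/5)² = ((-2 + √5) + ⅕)² = (-9/5 + √5)²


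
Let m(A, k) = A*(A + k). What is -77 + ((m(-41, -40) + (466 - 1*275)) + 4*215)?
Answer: 4295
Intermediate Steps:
-77 + ((m(-41, -40) + (466 - 1*275)) + 4*215) = -77 + ((-41*(-41 - 40) + (466 - 1*275)) + 4*215) = -77 + ((-41*(-81) + (466 - 275)) + 860) = -77 + ((3321 + 191) + 860) = -77 + (3512 + 860) = -77 + 4372 = 4295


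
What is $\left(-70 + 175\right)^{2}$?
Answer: $11025$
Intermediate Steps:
$\left(-70 + 175\right)^{2} = 105^{2} = 11025$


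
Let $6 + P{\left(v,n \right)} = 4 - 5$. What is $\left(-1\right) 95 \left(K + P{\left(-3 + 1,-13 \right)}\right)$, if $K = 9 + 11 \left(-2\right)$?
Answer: $1900$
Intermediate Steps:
$P{\left(v,n \right)} = -7$ ($P{\left(v,n \right)} = -6 + \left(4 - 5\right) = -6 - 1 = -7$)
$K = -13$ ($K = 9 - 22 = -13$)
$\left(-1\right) 95 \left(K + P{\left(-3 + 1,-13 \right)}\right) = \left(-1\right) 95 \left(-13 - 7\right) = \left(-95\right) \left(-20\right) = 1900$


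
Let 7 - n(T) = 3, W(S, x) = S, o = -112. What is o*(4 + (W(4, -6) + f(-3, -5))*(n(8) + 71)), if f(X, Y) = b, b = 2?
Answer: -50848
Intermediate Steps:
n(T) = 4 (n(T) = 7 - 1*3 = 7 - 3 = 4)
f(X, Y) = 2
o*(4 + (W(4, -6) + f(-3, -5))*(n(8) + 71)) = -112*(4 + (4 + 2)*(4 + 71)) = -112*(4 + 6*75) = -112*(4 + 450) = -112*454 = -50848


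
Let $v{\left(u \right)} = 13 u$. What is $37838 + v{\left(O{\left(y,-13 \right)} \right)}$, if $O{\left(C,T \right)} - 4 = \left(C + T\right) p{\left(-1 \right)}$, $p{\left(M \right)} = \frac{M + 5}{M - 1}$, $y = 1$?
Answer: $38202$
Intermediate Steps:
$p{\left(M \right)} = \frac{5 + M}{-1 + M}$
$O{\left(C,T \right)} = 4 - 2 C - 2 T$ ($O{\left(C,T \right)} = 4 + \left(C + T\right) \frac{5 - 1}{-1 - 1} = 4 + \left(C + T\right) \frac{1}{-2} \cdot 4 = 4 + \left(C + T\right) \left(\left(- \frac{1}{2}\right) 4\right) = 4 + \left(C + T\right) \left(-2\right) = 4 - \left(2 C + 2 T\right) = 4 - 2 C - 2 T$)
$37838 + v{\left(O{\left(y,-13 \right)} \right)} = 37838 + 13 \left(4 - 2 - -26\right) = 37838 + 13 \left(4 - 2 + 26\right) = 37838 + 13 \cdot 28 = 37838 + 364 = 38202$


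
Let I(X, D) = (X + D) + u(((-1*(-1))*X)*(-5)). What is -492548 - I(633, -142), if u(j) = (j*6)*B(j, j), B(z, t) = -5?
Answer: -587989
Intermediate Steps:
u(j) = -30*j (u(j) = (j*6)*(-5) = (6*j)*(-5) = -30*j)
I(X, D) = D + 151*X (I(X, D) = (X + D) - 30*(-1*(-1))*X*(-5) = (D + X) - 30*1*X*(-5) = (D + X) - 30*X*(-5) = (D + X) - (-150)*X = (D + X) + 150*X = D + 151*X)
-492548 - I(633, -142) = -492548 - (-142 + 151*633) = -492548 - (-142 + 95583) = -492548 - 1*95441 = -492548 - 95441 = -587989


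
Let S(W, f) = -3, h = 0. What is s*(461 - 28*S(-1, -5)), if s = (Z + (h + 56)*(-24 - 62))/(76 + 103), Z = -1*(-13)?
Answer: -2617635/179 ≈ -14624.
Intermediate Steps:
Z = 13
s = -4803/179 (s = (13 + (0 + 56)*(-24 - 62))/(76 + 103) = (13 + 56*(-86))/179 = (13 - 4816)*(1/179) = -4803*1/179 = -4803/179 ≈ -26.832)
s*(461 - 28*S(-1, -5)) = -4803*(461 - 28*(-3))/179 = -4803*(461 + 84)/179 = -4803/179*545 = -2617635/179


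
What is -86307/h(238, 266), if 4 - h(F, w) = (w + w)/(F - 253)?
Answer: -1294605/592 ≈ -2186.8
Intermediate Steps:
h(F, w) = 4 - 2*w/(-253 + F) (h(F, w) = 4 - (w + w)/(F - 253) = 4 - 2*w/(-253 + F))
-86307/h(238, 266) = -86307*(-253 + 238)/(2*(-506 - 1*266 + 2*238)) = -86307*(-15/(2*(-506 - 266 + 476))) = -86307/(2*(-1/15)*(-296)) = -86307/592/15 = -86307*15/592 = -1294605/592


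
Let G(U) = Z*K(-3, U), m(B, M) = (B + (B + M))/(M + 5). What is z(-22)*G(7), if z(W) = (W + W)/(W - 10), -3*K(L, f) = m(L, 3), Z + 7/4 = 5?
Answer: 143/256 ≈ 0.55859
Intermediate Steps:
Z = 13/4 (Z = -7/4 + 5 = 13/4 ≈ 3.2500)
m(B, M) = (M + 2*B)/(5 + M)
K(L, f) = -⅛ - L/12 (K(L, f) = -(3 + 2*L)/(3*(5 + 3)) = -(3 + 2*L)/(3*8) = -(3 + 2*L)/24 = -(3/8 + L/4)/3 = -⅛ - L/12)
z(W) = 2*W/(-10 + W) (z(W) = (2*W)/(-10 + W) = 2*W/(-10 + W))
G(U) = 13/32 (G(U) = 13*(-⅛ - 1/12*(-3))/4 = 13*(-⅛ + ¼)/4 = (13/4)*(⅛) = 13/32)
z(-22)*G(7) = (2*(-22)/(-10 - 22))*(13/32) = (2*(-22)/(-32))*(13/32) = (2*(-22)*(-1/32))*(13/32) = (11/8)*(13/32) = 143/256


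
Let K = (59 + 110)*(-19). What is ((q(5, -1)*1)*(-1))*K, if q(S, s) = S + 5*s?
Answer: 0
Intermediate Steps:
K = -3211 (K = 169*(-19) = -3211)
((q(5, -1)*1)*(-1))*K = (((5 + 5*(-1))*1)*(-1))*(-3211) = (((5 - 5)*1)*(-1))*(-3211) = ((0*1)*(-1))*(-3211) = (0*(-1))*(-3211) = 0*(-3211) = 0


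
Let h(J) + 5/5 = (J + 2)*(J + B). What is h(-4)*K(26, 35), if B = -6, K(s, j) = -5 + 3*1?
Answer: -38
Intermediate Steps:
K(s, j) = -2 (K(s, j) = -5 + 3 = -2)
h(J) = -1 + (-6 + J)*(2 + J) (h(J) = -1 + (J + 2)*(J - 6) = -1 + (2 + J)*(-6 + J) = -1 + (-6 + J)*(2 + J))
h(-4)*K(26, 35) = (-13 + (-4)**2 - 4*(-4))*(-2) = (-13 + 16 + 16)*(-2) = 19*(-2) = -38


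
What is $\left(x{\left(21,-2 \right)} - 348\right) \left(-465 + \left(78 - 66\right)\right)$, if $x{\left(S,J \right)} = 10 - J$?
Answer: $152208$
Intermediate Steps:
$\left(x{\left(21,-2 \right)} - 348\right) \left(-465 + \left(78 - 66\right)\right) = \left(\left(10 - -2\right) - 348\right) \left(-465 + \left(78 - 66\right)\right) = \left(\left(10 + 2\right) - 348\right) \left(-465 + \left(78 - 66\right)\right) = \left(12 - 348\right) \left(-465 + 12\right) = \left(-336\right) \left(-453\right) = 152208$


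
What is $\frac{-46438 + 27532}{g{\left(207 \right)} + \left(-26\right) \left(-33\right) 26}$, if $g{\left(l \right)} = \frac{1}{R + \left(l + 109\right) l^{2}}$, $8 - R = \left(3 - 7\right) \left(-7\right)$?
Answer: $- \frac{1868556432}{2204789849} \approx -0.8475$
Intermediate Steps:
$R = -20$ ($R = 8 - \left(3 - 7\right) \left(-7\right) = 8 - \left(-4\right) \left(-7\right) = 8 - 28 = -20$)
$g{\left(l \right)} = \frac{1}{-20 + l^{2} \left(109 + l\right)}$ ($g{\left(l \right)} = \frac{1}{-20 + \left(l + 109\right) l^{2}} = \frac{1}{-20 + \left(109 + l\right) l^{2}} = \frac{1}{-20 + l^{2} \left(109 + l\right)}$)
$\frac{-46438 + 27532}{g{\left(207 \right)} + \left(-26\right) \left(-33\right) 26} = \frac{-46438 + 27532}{\frac{1}{-20 + 207^{3} + 109 \cdot 207^{2}} + \left(-26\right) \left(-33\right) 26} = - \frac{18906}{\frac{1}{-20 + 8869743 + 109 \cdot 42849} + 858 \cdot 26} = - \frac{18906}{\frac{1}{-20 + 8869743 + 4670541} + 22308} = - \frac{18906}{\frac{1}{13540264} + 22308} = - \frac{18906}{\frac{302056209313}{13540264}} = \left(-18906\right) \frac{13540264}{302056209313} = - \frac{1868556432}{2204789849}$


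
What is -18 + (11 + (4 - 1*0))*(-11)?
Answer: -183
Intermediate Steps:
-18 + (11 + (4 - 1*0))*(-11) = -18 + (11 + (4 + 0))*(-11) = -18 + (11 + 4)*(-11) = -18 + 15*(-11) = -18 - 165 = -183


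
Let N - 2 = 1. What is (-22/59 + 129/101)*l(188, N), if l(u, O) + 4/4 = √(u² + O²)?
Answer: -5389/5959 + 5389*√35353/5959 ≈ 169.13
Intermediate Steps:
N = 3 (N = 2 + 1 = 3)
l(u, O) = -1 + √(O² + u²) (l(u, O) = -1 + √(u² + O²) = -1 + √(O² + u²))
(-22/59 + 129/101)*l(188, N) = (-22/59 + 129/101)*(-1 + √(3² + 188²)) = (-22*1/59 + 129*(1/101))*(-1 + √(9 + 35344)) = (-22/59 + 129/101)*(-1 + √35353) = 5389*(-1 + √35353)/5959 = -5389/5959 + 5389*√35353/5959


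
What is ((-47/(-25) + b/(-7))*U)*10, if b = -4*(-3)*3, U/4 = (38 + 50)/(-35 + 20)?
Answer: 401984/525 ≈ 765.68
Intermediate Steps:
U = -352/15 (U = 4*((38 + 50)/(-35 + 20)) = 4*(88/(-15)) = 4*(88*(-1/15)) = 4*(-88/15) = -352/15 ≈ -23.467)
b = 36 (b = 12*3 = 36)
((-47/(-25) + b/(-7))*U)*10 = ((-47/(-25) + 36/(-7))*(-352/15))*10 = ((-47*(-1/25) + 36*(-⅐))*(-352/15))*10 = ((47/25 - 36/7)*(-352/15))*10 = -571/175*(-352/15)*10 = (200992/2625)*10 = 401984/525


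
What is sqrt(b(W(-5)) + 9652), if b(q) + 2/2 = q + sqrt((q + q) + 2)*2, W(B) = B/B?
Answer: 2*sqrt(2414) ≈ 98.265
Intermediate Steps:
W(B) = 1
b(q) = -1 + q + 2*sqrt(2 + 2*q) (b(q) = -1 + (q + sqrt((q + q) + 2)*2) = -1 + (q + sqrt(2*q + 2)*2) = -1 + (q + sqrt(2 + 2*q)*2) = -1 + (q + 2*sqrt(2 + 2*q)) = -1 + q + 2*sqrt(2 + 2*q))
sqrt(b(W(-5)) + 9652) = sqrt((-1 + 1 + 2*sqrt(2 + 2*1)) + 9652) = sqrt((-1 + 1 + 2*sqrt(2 + 2)) + 9652) = sqrt((-1 + 1 + 2*sqrt(4)) + 9652) = sqrt((-1 + 1 + 2*2) + 9652) = sqrt((-1 + 1 + 4) + 9652) = sqrt(4 + 9652) = sqrt(9656) = 2*sqrt(2414)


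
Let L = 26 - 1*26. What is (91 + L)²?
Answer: 8281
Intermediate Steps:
L = 0 (L = 26 - 26 = 0)
(91 + L)² = (91 + 0)² = 91² = 8281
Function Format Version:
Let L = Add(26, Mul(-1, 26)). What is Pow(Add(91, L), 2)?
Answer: 8281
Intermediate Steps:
L = 0 (L = Add(26, -26) = 0)
Pow(Add(91, L), 2) = Pow(Add(91, 0), 2) = Pow(91, 2) = 8281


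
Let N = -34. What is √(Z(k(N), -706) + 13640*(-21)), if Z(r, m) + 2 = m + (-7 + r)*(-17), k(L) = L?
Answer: I*√286451 ≈ 535.21*I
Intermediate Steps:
Z(r, m) = 117 + m - 17*r (Z(r, m) = -2 + (m + (-7 + r)*(-17)) = -2 + (m + (119 - 17*r)) = -2 + (119 + m - 17*r) = 117 + m - 17*r)
√(Z(k(N), -706) + 13640*(-21)) = √((117 - 706 - 17*(-34)) + 13640*(-21)) = √((117 - 706 + 578) - 286440) = √(-11 - 286440) = √(-286451) = I*√286451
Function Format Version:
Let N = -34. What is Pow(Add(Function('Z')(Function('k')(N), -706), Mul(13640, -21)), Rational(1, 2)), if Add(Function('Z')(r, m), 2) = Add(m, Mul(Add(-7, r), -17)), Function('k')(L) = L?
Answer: Mul(I, Pow(286451, Rational(1, 2))) ≈ Mul(535.21, I)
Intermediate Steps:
Function('Z')(r, m) = Add(117, m, Mul(-17, r)) (Function('Z')(r, m) = Add(-2, Add(m, Mul(Add(-7, r), -17))) = Add(-2, Add(m, Add(119, Mul(-17, r)))) = Add(-2, Add(119, m, Mul(-17, r))) = Add(117, m, Mul(-17, r)))
Pow(Add(Function('Z')(Function('k')(N), -706), Mul(13640, -21)), Rational(1, 2)) = Pow(Add(Add(117, -706, Mul(-17, -34)), Mul(13640, -21)), Rational(1, 2)) = Pow(Add(Add(117, -706, 578), -286440), Rational(1, 2)) = Pow(Add(-11, -286440), Rational(1, 2)) = Pow(-286451, Rational(1, 2)) = Mul(I, Pow(286451, Rational(1, 2)))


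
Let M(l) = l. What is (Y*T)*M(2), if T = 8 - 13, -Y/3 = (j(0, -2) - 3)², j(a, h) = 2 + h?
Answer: 270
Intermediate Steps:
Y = -27 (Y = -3*((2 - 2) - 3)² = -3*(0 - 3)² = -3*(-3)² = -3*9 = -27)
T = -5
(Y*T)*M(2) = -27*(-5)*2 = 135*2 = 270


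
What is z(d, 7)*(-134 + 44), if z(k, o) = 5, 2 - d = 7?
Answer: -450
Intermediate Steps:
d = -5 (d = 2 - 1*7 = 2 - 7 = -5)
z(d, 7)*(-134 + 44) = 5*(-134 + 44) = 5*(-90) = -450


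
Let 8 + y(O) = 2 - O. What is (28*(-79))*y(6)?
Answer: 26544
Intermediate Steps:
y(O) = -6 - O (y(O) = -8 + (2 - O) = -6 - O)
(28*(-79))*y(6) = (28*(-79))*(-6 - 1*6) = -2212*(-6 - 6) = -2212*(-12) = 26544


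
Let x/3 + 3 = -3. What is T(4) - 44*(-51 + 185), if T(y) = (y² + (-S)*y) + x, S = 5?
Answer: -5918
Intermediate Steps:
x = -18 (x = -9 + 3*(-3) = -9 - 9 = -18)
T(y) = -18 + y² - 5*y (T(y) = (y² + (-1*5)*y) - 18 = (y² - 5*y) - 18 = -18 + y² - 5*y)
T(4) - 44*(-51 + 185) = (-18 + 4² - 5*4) - 44*(-51 + 185) = (-18 + 16 - 20) - 44*134 = -22 - 5896 = -5918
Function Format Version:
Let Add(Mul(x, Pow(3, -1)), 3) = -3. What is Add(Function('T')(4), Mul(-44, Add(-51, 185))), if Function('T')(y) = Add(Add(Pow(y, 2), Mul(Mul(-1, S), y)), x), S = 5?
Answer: -5918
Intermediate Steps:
x = -18 (x = Add(-9, Mul(3, -3)) = Add(-9, -9) = -18)
Function('T')(y) = Add(-18, Pow(y, 2), Mul(-5, y)) (Function('T')(y) = Add(Add(Pow(y, 2), Mul(Mul(-1, 5), y)), -18) = Add(Add(Pow(y, 2), Mul(-5, y)), -18) = Add(-18, Pow(y, 2), Mul(-5, y)))
Add(Function('T')(4), Mul(-44, Add(-51, 185))) = Add(Add(-18, Pow(4, 2), Mul(-5, 4)), Mul(-44, Add(-51, 185))) = Add(Add(-18, 16, -20), Mul(-44, 134)) = Add(-22, -5896) = -5918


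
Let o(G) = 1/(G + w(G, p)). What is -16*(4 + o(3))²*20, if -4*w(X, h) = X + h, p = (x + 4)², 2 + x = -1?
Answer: -6480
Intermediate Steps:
x = -3 (x = -2 - 1 = -3)
p = 1 (p = (-3 + 4)² = 1² = 1)
w(X, h) = -X/4 - h/4 (w(X, h) = -(X + h)/4 = -X/4 - h/4)
o(G) = 1/(-¼ + 3*G/4) (o(G) = 1/(G + (-G/4 - ¼*1)) = 1/(G + (-G/4 - ¼)) = 1/(G + (-¼ - G/4)) = 1/(-¼ + 3*G/4))
-16*(4 + o(3))²*20 = -16*(4 + 4/(-1 + 3*3))²*20 = -16*(4 + 4/(-1 + 9))²*20 = -16*(4 + 4/8)²*20 = -16*(4 + 4*(⅛))²*20 = -16*(4 + ½)²*20 = -16*(9/2)²*20 = -16*81/4*20 = -324*20 = -6480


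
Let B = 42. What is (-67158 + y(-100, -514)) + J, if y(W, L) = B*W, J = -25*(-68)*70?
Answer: 47642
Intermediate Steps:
J = 119000 (J = 1700*70 = 119000)
y(W, L) = 42*W
(-67158 + y(-100, -514)) + J = (-67158 + 42*(-100)) + 119000 = (-67158 - 4200) + 119000 = -71358 + 119000 = 47642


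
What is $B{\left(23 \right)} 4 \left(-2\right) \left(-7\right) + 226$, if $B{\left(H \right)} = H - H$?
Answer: $226$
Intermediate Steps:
$B{\left(H \right)} = 0$
$B{\left(23 \right)} 4 \left(-2\right) \left(-7\right) + 226 = 0 \cdot 4 \left(-2\right) \left(-7\right) + 226 = 0 \left(\left(-8\right) \left(-7\right)\right) + 226 = 0 \cdot 56 + 226 = 0 + 226 = 226$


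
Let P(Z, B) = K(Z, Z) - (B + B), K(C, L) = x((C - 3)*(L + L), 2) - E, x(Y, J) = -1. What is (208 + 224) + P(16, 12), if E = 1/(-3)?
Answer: 1222/3 ≈ 407.33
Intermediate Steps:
E = -⅓ ≈ -0.33333
K(C, L) = -⅔ (K(C, L) = -1 - 1*(-⅓) = -1 + ⅓ = -⅔)
P(Z, B) = -⅔ - 2*B (P(Z, B) = -⅔ - (B + B) = -⅔ - 2*B)
(208 + 224) + P(16, 12) = (208 + 224) + (-⅔ - 2*12) = 432 + (-⅔ - 24) = 432 - 74/3 = 1222/3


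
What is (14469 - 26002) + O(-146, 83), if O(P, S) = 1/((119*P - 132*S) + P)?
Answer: -328413709/28476 ≈ -11533.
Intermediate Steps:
O(P, S) = 1/(-132*S + 120*P) (O(P, S) = 1/((-132*S + 119*P) + P) = 1/(-132*S + 120*P))
(14469 - 26002) + O(-146, 83) = (14469 - 26002) + 1/(12*(-11*83 + 10*(-146))) = -11533 + 1/(12*(-913 - 1460)) = -11533 + (1/12)/(-2373) = -11533 + (1/12)*(-1/2373) = -11533 - 1/28476 = -328413709/28476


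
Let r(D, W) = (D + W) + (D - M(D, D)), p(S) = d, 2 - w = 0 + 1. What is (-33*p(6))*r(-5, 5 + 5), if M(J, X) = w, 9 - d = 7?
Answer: 66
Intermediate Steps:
d = 2 (d = 9 - 1*7 = 9 - 7 = 2)
w = 1 (w = 2 - (0 + 1) = 2 - 1*1 = 2 - 1 = 1)
M(J, X) = 1
p(S) = 2
r(D, W) = -1 + W + 2*D (r(D, W) = (D + W) + (D - 1*1) = (D + W) + (D - 1) = (D + W) + (-1 + D) = -1 + W + 2*D)
(-33*p(6))*r(-5, 5 + 5) = (-33*2)*(-1 + (5 + 5) + 2*(-5)) = -66*(-1 + 10 - 10) = -66*(-1) = 66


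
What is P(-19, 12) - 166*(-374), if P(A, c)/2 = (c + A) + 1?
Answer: 62072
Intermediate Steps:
P(A, c) = 2 + 2*A + 2*c (P(A, c) = 2*((c + A) + 1) = 2*((A + c) + 1) = 2*(1 + A + c) = 2 + 2*A + 2*c)
P(-19, 12) - 166*(-374) = (2 + 2*(-19) + 2*12) - 166*(-374) = (2 - 38 + 24) + 62084 = -12 + 62084 = 62072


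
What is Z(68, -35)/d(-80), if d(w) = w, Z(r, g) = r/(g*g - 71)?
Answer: -17/23080 ≈ -0.00073657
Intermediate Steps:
Z(r, g) = r/(-71 + g²) (Z(r, g) = r/(g² - 71) = r/(-71 + g²))
Z(68, -35)/d(-80) = (68/(-71 + (-35)²))/(-80) = (68/(-71 + 1225))*(-1/80) = (68/1154)*(-1/80) = (68*(1/1154))*(-1/80) = (34/577)*(-1/80) = -17/23080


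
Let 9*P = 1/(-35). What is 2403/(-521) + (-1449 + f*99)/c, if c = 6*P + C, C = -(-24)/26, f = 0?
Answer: -1033443387/642914 ≈ -1607.4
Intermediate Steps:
P = -1/315 (P = (⅑)/(-35) = (⅑)*(-1/35) = -1/315 ≈ -0.0031746)
C = 12/13 (C = -(-24)/26 = -1*(-12/13) = 12/13 ≈ 0.92308)
c = 1234/1365 (c = 6*(-1/315) + 12/13 = -2/105 + 12/13 = 1234/1365 ≈ 0.90403)
2403/(-521) + (-1449 + f*99)/c = 2403/(-521) + (-1449 + 0*99)/(1234/1365) = 2403*(-1/521) + (-1449 + 0)*(1365/1234) = -2403/521 - 1449*1365/1234 = -2403/521 - 1977885/1234 = -1033443387/642914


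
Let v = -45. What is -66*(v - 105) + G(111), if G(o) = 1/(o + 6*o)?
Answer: 7692301/777 ≈ 9900.0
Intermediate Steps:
G(o) = 1/(7*o)
-66*(v - 105) + G(111) = -66*(-45 - 105) + (1/7)/111 = -66*(-150) + (1/7)*(1/111) = 9900 + 1/777 = 7692301/777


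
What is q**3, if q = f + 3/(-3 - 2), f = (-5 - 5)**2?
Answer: 122763473/125 ≈ 9.8211e+5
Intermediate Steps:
f = 100 (f = (-10)**2 = 100)
q = 497/5 (q = 100 + 3/(-3 - 2) = 100 + 3/(-5) = 100 + 3*(-1/5) = 100 - 3/5 = 497/5 ≈ 99.400)
q**3 = (497/5)**3 = 122763473/125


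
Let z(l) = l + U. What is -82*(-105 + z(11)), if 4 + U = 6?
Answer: 7544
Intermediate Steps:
U = 2 (U = -4 + 6 = 2)
z(l) = 2 + l (z(l) = l + 2 = 2 + l)
-82*(-105 + z(11)) = -82*(-105 + (2 + 11)) = -82*(-105 + 13) = -82*(-92) = 7544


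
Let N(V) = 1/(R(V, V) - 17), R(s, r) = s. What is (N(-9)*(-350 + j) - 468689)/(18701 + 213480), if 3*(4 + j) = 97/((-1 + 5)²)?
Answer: -584906977/289761888 ≈ -2.0186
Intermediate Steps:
N(V) = 1/(-17 + V) (N(V) = 1/(V - 17) = 1/(-17 + V))
j = -95/48 (j = -4 + (97/((-1 + 5)²))/3 = -4 + (97/(4²))/3 = -4 + (97/16)/3 = -4 + (97*(1/16))/3 = -4 + (⅓)*(97/16) = -4 + 97/48 = -95/48 ≈ -1.9792)
(N(-9)*(-350 + j) - 468689)/(18701 + 213480) = ((-350 - 95/48)/(-17 - 9) - 468689)/(18701 + 213480) = (-16895/48/(-26) - 468689)/232181 = (-1/26*(-16895/48) - 468689)*(1/232181) = (16895/1248 - 468689)*(1/232181) = -584906977/1248*1/232181 = -584906977/289761888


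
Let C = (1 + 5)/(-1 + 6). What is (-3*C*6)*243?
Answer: -26244/5 ≈ -5248.8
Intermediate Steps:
C = 6/5 ≈ 1.2000
(-3*C*6)*243 = (-3*6/5*6)*243 = -18/5*6*243 = -108/5*243 = -26244/5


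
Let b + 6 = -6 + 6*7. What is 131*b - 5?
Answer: 3925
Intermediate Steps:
b = 30 (b = -6 + (-6 + 6*7) = -6 + (-6 + 42) = -6 + 36 = 30)
131*b - 5 = 131*30 - 5 = 3930 - 5 = 3925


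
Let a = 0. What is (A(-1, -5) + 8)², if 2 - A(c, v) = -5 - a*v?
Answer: 225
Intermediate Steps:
A(c, v) = 7 (A(c, v) = 2 - (-5 - 0*v) = 2 - (-5 - 1*0) = 2 - (-5 + 0) = 2 - 1*(-5) = 2 + 5 = 7)
(A(-1, -5) + 8)² = (7 + 8)² = 15² = 225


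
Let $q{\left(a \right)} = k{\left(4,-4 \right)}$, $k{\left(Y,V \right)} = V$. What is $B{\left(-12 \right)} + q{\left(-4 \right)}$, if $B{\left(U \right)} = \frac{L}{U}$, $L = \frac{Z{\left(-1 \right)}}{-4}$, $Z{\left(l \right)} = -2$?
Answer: $- \frac{97}{24} \approx -4.0417$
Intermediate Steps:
$q{\left(a \right)} = -4$
$L = \frac{1}{2}$ ($L = - \frac{2}{-4} = \left(-2\right) \left(- \frac{1}{4}\right) = \frac{1}{2} \approx 0.5$)
$B{\left(U \right)} = \frac{1}{2 U}$
$B{\left(-12 \right)} + q{\left(-4 \right)} = \frac{1}{2 \left(-12\right)} - 4 = \frac{1}{2} \left(- \frac{1}{12}\right) - 4 = - \frac{1}{24} - 4 = - \frac{97}{24}$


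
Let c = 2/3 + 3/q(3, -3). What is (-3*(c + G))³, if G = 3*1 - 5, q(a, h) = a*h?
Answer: 125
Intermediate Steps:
c = ⅓ (c = 2/3 + 3/((3*(-3))) = 2*(⅓) + 3/(-9) = ⅔ + 3*(-⅑) = ⅔ - ⅓ = ⅓ ≈ 0.33333)
G = -2 (G = 3 - 5 = -2)
(-3*(c + G))³ = (-3*(⅓ - 2))³ = (-3*(-5/3))³ = 5³ = 125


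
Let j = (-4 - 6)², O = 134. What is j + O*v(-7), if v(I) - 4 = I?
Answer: -302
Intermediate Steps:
v(I) = 4 + I
j = 100 (j = (-10)² = 100)
j + O*v(-7) = 100 + 134*(4 - 7) = 100 + 134*(-3) = 100 - 402 = -302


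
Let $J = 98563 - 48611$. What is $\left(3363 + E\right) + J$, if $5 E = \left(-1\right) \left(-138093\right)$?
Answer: $\frac{404668}{5} \approx 80934.0$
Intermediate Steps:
$E = \frac{138093}{5}$ ($E = \frac{\left(-1\right) \left(-138093\right)}{5} = \frac{1}{5} \cdot 138093 = \frac{138093}{5} \approx 27619.0$)
$J = 49952$
$\left(3363 + E\right) + J = \left(3363 + \frac{138093}{5}\right) + 49952 = \frac{154908}{5} + 49952 = \frac{404668}{5}$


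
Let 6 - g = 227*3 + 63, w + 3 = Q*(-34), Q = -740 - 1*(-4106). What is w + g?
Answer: -115185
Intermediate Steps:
Q = 3366 (Q = -740 + 4106 = 3366)
w = -114447 (w = -3 + 3366*(-34) = -3 - 114444 = -114447)
g = -738 (g = 6 - (227*3 + 63) = 6 - (681 + 63) = 6 - 1*744 = 6 - 744 = -738)
w + g = -114447 - 738 = -115185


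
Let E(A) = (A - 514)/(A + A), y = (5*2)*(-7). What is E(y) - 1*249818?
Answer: -8743484/35 ≈ -2.4981e+5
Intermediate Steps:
y = -70 (y = 10*(-7) = -70)
E(A) = (-514 + A)/(2*A) (E(A) = (-514 + A)/((2*A)) = (-514 + A)*(1/(2*A)) = (-514 + A)/(2*A))
E(y) - 1*249818 = (1/2)*(-514 - 70)/(-70) - 1*249818 = (1/2)*(-1/70)*(-584) - 249818 = 146/35 - 249818 = -8743484/35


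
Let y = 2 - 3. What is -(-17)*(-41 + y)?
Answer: -714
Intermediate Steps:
y = -1
-(-17)*(-41 + y) = -(-17)*(-41 - 1) = -(-17)*(-42) = -1*714 = -714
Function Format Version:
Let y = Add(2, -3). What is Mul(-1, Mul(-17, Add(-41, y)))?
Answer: -714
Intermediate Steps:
y = -1
Mul(-1, Mul(-17, Add(-41, y))) = Mul(-1, Mul(-17, Add(-41, -1))) = Mul(-1, Mul(-17, -42)) = Mul(-1, 714) = -714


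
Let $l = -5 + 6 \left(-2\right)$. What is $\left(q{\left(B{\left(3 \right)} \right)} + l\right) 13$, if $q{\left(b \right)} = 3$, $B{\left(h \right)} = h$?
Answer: $-182$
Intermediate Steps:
$l = -17$ ($l = -5 - 12 = -17$)
$\left(q{\left(B{\left(3 \right)} \right)} + l\right) 13 = \left(3 - 17\right) 13 = \left(-14\right) 13 = -182$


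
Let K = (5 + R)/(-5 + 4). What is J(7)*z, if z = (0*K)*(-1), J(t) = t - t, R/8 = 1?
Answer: 0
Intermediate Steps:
R = 8 (R = 8*1 = 8)
K = -13 (K = (5 + 8)/(-5 + 4) = 13/(-1) = 13*(-1) = -13)
J(t) = 0
z = 0 (z = (0*(-13))*(-1) = 0*(-1) = 0)
J(7)*z = 0*0 = 0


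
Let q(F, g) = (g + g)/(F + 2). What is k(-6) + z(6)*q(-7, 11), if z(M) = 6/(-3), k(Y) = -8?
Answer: ⅘ ≈ 0.80000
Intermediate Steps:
z(M) = -2 (z(M) = 6*(-⅓) = -2)
q(F, g) = 2*g/(2 + F) (q(F, g) = (2*g)/(2 + F) = 2*g/(2 + F))
k(-6) + z(6)*q(-7, 11) = -8 - 4*11/(2 - 7) = -8 - 4*11/(-5) = -8 - 4*11*(-1)/5 = -8 - 2*(-22/5) = -8 + 44/5 = ⅘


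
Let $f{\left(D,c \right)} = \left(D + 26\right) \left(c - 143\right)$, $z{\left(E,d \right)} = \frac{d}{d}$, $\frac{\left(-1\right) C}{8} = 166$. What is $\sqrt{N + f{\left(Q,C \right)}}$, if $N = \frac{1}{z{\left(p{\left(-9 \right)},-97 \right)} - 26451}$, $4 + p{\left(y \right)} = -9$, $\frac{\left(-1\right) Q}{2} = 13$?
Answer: $\frac{i \sqrt{2}}{230} \approx 0.0061488 i$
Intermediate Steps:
$Q = -26$ ($Q = \left(-2\right) 13 = -26$)
$p{\left(y \right)} = -13$ ($p{\left(y \right)} = -4 - 9 = -13$)
$C = -1328$ ($C = \left(-8\right) 166 = -1328$)
$z{\left(E,d \right)} = 1$
$N = - \frac{1}{26450}$ ($N = \frac{1}{1 - 26451} = \frac{1}{-26450} = - \frac{1}{26450} \approx -3.7807 \cdot 10^{-5}$)
$f{\left(D,c \right)} = \left(-143 + c\right) \left(26 + D\right)$ ($f{\left(D,c \right)} = \left(26 + D\right) \left(-143 + c\right) = \left(-143 + c\right) \left(26 + D\right)$)
$\sqrt{N + f{\left(Q,C \right)}} = \sqrt{- \frac{1}{26450} - 0} = \sqrt{- \frac{1}{26450} + \left(-3718 + 3718 - 34528 + 34528\right)} = \sqrt{- \frac{1}{26450} + 0} = \sqrt{- \frac{1}{26450}} = \frac{i \sqrt{2}}{230}$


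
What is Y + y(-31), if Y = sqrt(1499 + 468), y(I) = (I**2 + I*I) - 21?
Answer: 1901 + sqrt(1967) ≈ 1945.4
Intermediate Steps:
y(I) = -21 + 2*I**2 (y(I) = (I**2 + I**2) - 21 = 2*I**2 - 21 = -21 + 2*I**2)
Y = sqrt(1967) ≈ 44.351
Y + y(-31) = sqrt(1967) + (-21 + 2*(-31)**2) = sqrt(1967) + (-21 + 2*961) = sqrt(1967) + (-21 + 1922) = sqrt(1967) + 1901 = 1901 + sqrt(1967)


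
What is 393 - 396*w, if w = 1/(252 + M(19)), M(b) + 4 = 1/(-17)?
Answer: 549921/1405 ≈ 391.40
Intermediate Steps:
M(b) = -69/17 (M(b) = -4 + 1/(-17) = -4 - 1/17 = -69/17)
w = 17/4215 (w = 1/(252 - 69/17) = 1/(4215/17) = 17/4215 ≈ 0.0040332)
393 - 396*w = 393 - 396*17/4215 = 393 - 2244/1405 = 549921/1405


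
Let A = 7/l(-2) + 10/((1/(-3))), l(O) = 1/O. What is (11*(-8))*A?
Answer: 3872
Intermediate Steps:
A = -44 (A = 7/(1/(-2)) + 10/((1/(-3))) = 7/(-½) + 10/((1*(-⅓))) = 7*(-2) + 10/(-⅓) = -14 + 10*(-3) = -14 - 30 = -44)
(11*(-8))*A = (11*(-8))*(-44) = -88*(-44) = 3872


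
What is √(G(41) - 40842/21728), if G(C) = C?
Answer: √288577037/2716 ≈ 6.2546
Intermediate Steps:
√(G(41) - 40842/21728) = √(41 - 40842/21728) = √(41 - 40842*1/21728) = √(41 - 20421/10864) = √(425003/10864) = √288577037/2716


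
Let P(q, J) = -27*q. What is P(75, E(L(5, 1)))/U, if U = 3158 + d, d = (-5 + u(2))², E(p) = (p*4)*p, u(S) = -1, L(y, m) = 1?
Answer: -2025/3194 ≈ -0.63400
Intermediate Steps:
E(p) = 4*p² (E(p) = (4*p)*p = 4*p²)
d = 36 (d = (-5 - 1)² = (-6)² = 36)
U = 3194 (U = 3158 + 36 = 3194)
P(75, E(L(5, 1)))/U = -27*75/3194 = -2025*1/3194 = -2025/3194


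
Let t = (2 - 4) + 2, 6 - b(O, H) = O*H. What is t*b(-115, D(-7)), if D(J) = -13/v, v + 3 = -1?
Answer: 0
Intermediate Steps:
v = -4 (v = -3 - 1 = -4)
D(J) = 13/4 (D(J) = -13/(-4) = -13*(-¼) = 13/4)
b(O, H) = 6 - H*O (b(O, H) = 6 - O*H = 6 - H*O)
t = 0 (t = -2 + 2 = 0)
t*b(-115, D(-7)) = 0*(6 - 1*13/4*(-115)) = 0*(6 + 1495/4) = 0*(1519/4) = 0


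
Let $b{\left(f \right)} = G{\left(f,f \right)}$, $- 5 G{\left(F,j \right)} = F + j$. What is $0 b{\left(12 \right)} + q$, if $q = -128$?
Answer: $-128$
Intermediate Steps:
$G{\left(F,j \right)} = - \frac{F}{5} - \frac{j}{5}$ ($G{\left(F,j \right)} = - \frac{F + j}{5} = - \frac{F}{5} - \frac{j}{5}$)
$b{\left(f \right)} = - \frac{2 f}{5}$ ($b{\left(f \right)} = - \frac{f}{5} - \frac{f}{5} = - \frac{2 f}{5}$)
$0 b{\left(12 \right)} + q = 0 \left(\left(- \frac{2}{5}\right) 12\right) - 128 = 0 \left(- \frac{24}{5}\right) - 128 = 0 - 128 = -128$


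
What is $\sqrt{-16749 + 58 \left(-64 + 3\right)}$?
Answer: $i \sqrt{20287} \approx 142.43 i$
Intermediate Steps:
$\sqrt{-16749 + 58 \left(-64 + 3\right)} = \sqrt{-16749 + 58 \left(-61\right)} = \sqrt{-16749 - 3538} = \sqrt{-20287} = i \sqrt{20287}$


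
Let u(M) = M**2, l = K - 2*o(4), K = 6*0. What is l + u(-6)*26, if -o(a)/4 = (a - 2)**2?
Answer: 968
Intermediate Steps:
K = 0
o(a) = -4*(-2 + a)**2 (o(a) = -4*(a - 2)**2 = -4*(-2 + a)**2)
l = 32 (l = 0 - (-8)*(-2 + 4)**2 = 0 - (-8)*2**2 = 0 - (-8)*4 = 0 - 2*(-16) = 0 + 32 = 32)
l + u(-6)*26 = 32 + (-6)**2*26 = 32 + 36*26 = 32 + 936 = 968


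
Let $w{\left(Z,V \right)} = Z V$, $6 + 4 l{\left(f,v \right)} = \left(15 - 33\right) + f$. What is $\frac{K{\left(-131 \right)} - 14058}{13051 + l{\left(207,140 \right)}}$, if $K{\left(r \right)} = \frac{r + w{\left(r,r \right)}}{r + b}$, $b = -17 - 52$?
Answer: $- \frac{282863}{261935} \approx -1.0799$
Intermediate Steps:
$l{\left(f,v \right)} = -6 + \frac{f}{4}$ ($l{\left(f,v \right)} = - \frac{3}{2} + \frac{\left(15 - 33\right) + f}{4} = - \frac{3}{2} + \frac{-18 + f}{4} = - \frac{3}{2} + \left(- \frac{9}{2} + \frac{f}{4}\right) = -6 + \frac{f}{4}$)
$w{\left(Z,V \right)} = V Z$
$b = -69$
$K{\left(r \right)} = \frac{r + r^{2}}{-69 + r}$ ($K{\left(r \right)} = \frac{r + r r}{r - 69} = \frac{r + r^{2}}{-69 + r}$)
$\frac{K{\left(-131 \right)} - 14058}{13051 + l{\left(207,140 \right)}} = \frac{- \frac{131 \left(1 - 131\right)}{-69 - 131} - 14058}{13051 + \left(-6 + \frac{1}{4} \cdot 207\right)} = \frac{\left(-131\right) \frac{1}{-200} \left(-130\right) - 14058}{13051 + \left(-6 + \frac{207}{4}\right)} = \frac{\left(-131\right) \left(- \frac{1}{200}\right) \left(-130\right) - 14058}{13051 + \frac{183}{4}} = \frac{- \frac{1703}{20} - 14058}{\frac{52387}{4}} = \left(- \frac{282863}{20}\right) \frac{4}{52387} = - \frac{282863}{261935}$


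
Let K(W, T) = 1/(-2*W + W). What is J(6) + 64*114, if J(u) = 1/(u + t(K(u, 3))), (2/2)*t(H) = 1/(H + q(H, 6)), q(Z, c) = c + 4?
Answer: 2626619/360 ≈ 7296.2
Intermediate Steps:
q(Z, c) = 4 + c
K(W, T) = -1/W (K(W, T) = 1/(-W) = -1/W)
t(H) = 1/(10 + H) (t(H) = 1/(H + (4 + 6)) = 1/(H + 10) = 1/(10 + H))
J(u) = 1/(u + 1/(10 - 1/u))
J(6) + 64*114 = (-1/10 + 6)/6**2 + 64*114 = (1/36)*(59/10) + 7296 = 59/360 + 7296 = 2626619/360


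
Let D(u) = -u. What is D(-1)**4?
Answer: 1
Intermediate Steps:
D(-1)**4 = (-1*(-1))**4 = 1**4 = 1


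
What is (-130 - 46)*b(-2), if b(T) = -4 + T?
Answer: 1056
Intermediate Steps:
(-130 - 46)*b(-2) = (-130 - 46)*(-4 - 2) = -176*(-6) = 1056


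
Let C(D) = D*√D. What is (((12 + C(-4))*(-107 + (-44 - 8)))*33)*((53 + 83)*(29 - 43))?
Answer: 119883456 - 79922304*I ≈ 1.1988e+8 - 7.9922e+7*I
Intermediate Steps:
C(D) = D^(3/2)
(((12 + C(-4))*(-107 + (-44 - 8)))*33)*((53 + 83)*(29 - 43)) = (((12 + (-4)^(3/2))*(-107 + (-44 - 8)))*33)*((53 + 83)*(29 - 43)) = (((12 - 8*I)*(-107 - 52))*33)*(136*(-14)) = (((12 - 8*I)*(-159))*33)*(-1904) = ((-1908 + 1272*I)*33)*(-1904) = (-62964 + 41976*I)*(-1904) = 119883456 - 79922304*I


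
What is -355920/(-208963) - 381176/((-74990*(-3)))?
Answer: 209820956/23505203055 ≈ 0.0089266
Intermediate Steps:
-355920/(-208963) - 381176/((-74990*(-3))) = -355920*(-1/208963) - 381176/224970 = 355920/208963 - 381176*1/224970 = 355920/208963 - 190588/112485 = 209820956/23505203055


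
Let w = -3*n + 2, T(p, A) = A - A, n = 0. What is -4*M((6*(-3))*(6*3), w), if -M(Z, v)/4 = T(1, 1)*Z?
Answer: 0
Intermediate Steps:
T(p, A) = 0
w = 2 (w = -3*0 + 2 = 0 + 2 = 2)
M(Z, v) = 0 (M(Z, v) = -0*Z = -4*0 = 0)
-4*M((6*(-3))*(6*3), w) = -4*0 = 0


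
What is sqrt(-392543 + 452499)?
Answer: 2*sqrt(14989) ≈ 244.86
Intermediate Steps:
sqrt(-392543 + 452499) = sqrt(59956) = 2*sqrt(14989)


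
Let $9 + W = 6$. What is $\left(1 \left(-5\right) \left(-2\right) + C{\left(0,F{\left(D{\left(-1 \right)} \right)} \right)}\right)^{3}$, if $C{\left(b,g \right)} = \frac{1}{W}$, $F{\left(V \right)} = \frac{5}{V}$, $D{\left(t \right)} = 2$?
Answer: $\frac{24389}{27} \approx 903.3$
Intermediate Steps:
$W = -3$ ($W = -9 + 6 = -3$)
$C{\left(b,g \right)} = - \frac{1}{3}$ ($C{\left(b,g \right)} = \frac{1}{-3} = - \frac{1}{3}$)
$\left(1 \left(-5\right) \left(-2\right) + C{\left(0,F{\left(D{\left(-1 \right)} \right)} \right)}\right)^{3} = \left(1 \left(-5\right) \left(-2\right) - \frac{1}{3}\right)^{3} = \left(\left(-5\right) \left(-2\right) - \frac{1}{3}\right)^{3} = \left(10 - \frac{1}{3}\right)^{3} = \left(\frac{29}{3}\right)^{3} = \frac{24389}{27}$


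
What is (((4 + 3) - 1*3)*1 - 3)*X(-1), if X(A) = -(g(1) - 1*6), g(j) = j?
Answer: 5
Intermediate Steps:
X(A) = 5 (X(A) = -(1 - 1*6) = -(1 - 6) = -1*(-5) = 5)
(((4 + 3) - 1*3)*1 - 3)*X(-1) = (((4 + 3) - 1*3)*1 - 3)*5 = ((7 - 3)*1 - 3)*5 = (4*1 - 3)*5 = (4 - 3)*5 = 1*5 = 5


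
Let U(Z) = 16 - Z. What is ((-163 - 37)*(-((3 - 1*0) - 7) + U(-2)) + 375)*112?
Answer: -450800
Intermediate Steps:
((-163 - 37)*(-((3 - 1*0) - 7) + U(-2)) + 375)*112 = ((-163 - 37)*(-((3 - 1*0) - 7) + (16 - 1*(-2))) + 375)*112 = (-200*(-((3 + 0) - 7) + (16 + 2)) + 375)*112 = (-200*(-(3 - 7) + 18) + 375)*112 = (-200*(-1*(-4) + 18) + 375)*112 = (-200*(4 + 18) + 375)*112 = (-200*22 + 375)*112 = (-4400 + 375)*112 = -4025*112 = -450800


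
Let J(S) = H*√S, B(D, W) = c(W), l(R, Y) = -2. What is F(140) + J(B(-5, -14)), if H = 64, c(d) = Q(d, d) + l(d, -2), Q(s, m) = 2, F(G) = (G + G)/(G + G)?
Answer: 1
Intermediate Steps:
F(G) = 1 (F(G) = (2*G)/((2*G)) = (2*G)*(1/(2*G)) = 1)
c(d) = 0 (c(d) = 2 - 2 = 0)
B(D, W) = 0
J(S) = 64*√S
F(140) + J(B(-5, -14)) = 1 + 64*√0 = 1 + 64*0 = 1 + 0 = 1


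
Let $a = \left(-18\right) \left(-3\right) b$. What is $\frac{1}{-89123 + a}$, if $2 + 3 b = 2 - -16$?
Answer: $- \frac{1}{88835} \approx -1.1257 \cdot 10^{-5}$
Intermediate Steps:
$b = \frac{16}{3}$ ($b = - \frac{2}{3} + \frac{2 - -16}{3} = - \frac{2}{3} + \frac{2 + 16}{3} = - \frac{2}{3} + \frac{1}{3} \cdot 18 = - \frac{2}{3} + 6 = \frac{16}{3} \approx 5.3333$)
$a = 288$ ($a = \left(-18\right) \left(-3\right) \frac{16}{3} = 54 \cdot \frac{16}{3} = 288$)
$\frac{1}{-89123 + a} = \frac{1}{-89123 + 288} = \frac{1}{-88835} = - \frac{1}{88835}$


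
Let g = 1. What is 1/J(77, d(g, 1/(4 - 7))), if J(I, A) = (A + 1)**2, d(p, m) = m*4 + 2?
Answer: 9/25 ≈ 0.36000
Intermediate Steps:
d(p, m) = 2 + 4*m (d(p, m) = 4*m + 2 = 2 + 4*m)
J(I, A) = (1 + A)**2
1/J(77, d(g, 1/(4 - 7))) = 1/((1 + (2 + 4/(4 - 7)))**2) = 1/((1 + (2 + 4/(-3)))**2) = 1/((1 + (2 + 4*(-1/3)))**2) = 1/((1 + (2 - 4/3))**2) = 1/((1 + 2/3)**2) = 1/((5/3)**2) = 1/(25/9) = 9/25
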